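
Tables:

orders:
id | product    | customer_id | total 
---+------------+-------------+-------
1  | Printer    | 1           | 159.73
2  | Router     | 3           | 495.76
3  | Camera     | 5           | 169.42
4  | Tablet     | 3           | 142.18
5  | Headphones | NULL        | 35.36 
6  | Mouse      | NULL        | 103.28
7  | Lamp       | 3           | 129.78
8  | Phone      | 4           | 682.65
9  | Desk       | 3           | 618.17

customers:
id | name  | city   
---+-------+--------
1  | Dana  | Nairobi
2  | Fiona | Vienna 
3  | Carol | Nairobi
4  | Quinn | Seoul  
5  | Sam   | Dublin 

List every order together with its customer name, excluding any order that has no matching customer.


INNER JOIN keeps only orders rows whose customer_id matches an id in customers. Walk through each order:
  - order 1 (Printer): customer_id=1 -> matches Dana
  - order 2 (Router): customer_id=3 -> matches Carol
  - order 3 (Camera): customer_id=5 -> matches Sam
  - order 4 (Tablet): customer_id=3 -> matches Carol
  - order 5 (Headphones): customer_id=NULL, no match -> dropped
  - order 6 (Mouse): customer_id=NULL, no match -> dropped
  - order 7 (Lamp): customer_id=3 -> matches Carol
  - order 8 (Phone): customer_id=4 -> matches Quinn
  - order 9 (Desk): customer_id=3 -> matches Carol
So 2 of 9 rows are dropped.

SQL:
SELECT a.product, b.name AS customer
FROM orders a
INNER JOIN customers b ON a.customer_id = b.id

Result:
product | customer
--------+---------
Printer | Dana    
Router  | Carol   
Camera  | Sam     
Tablet  | Carol   
Lamp    | Carol   
Phone   | Quinn   
Desk    | Carol   


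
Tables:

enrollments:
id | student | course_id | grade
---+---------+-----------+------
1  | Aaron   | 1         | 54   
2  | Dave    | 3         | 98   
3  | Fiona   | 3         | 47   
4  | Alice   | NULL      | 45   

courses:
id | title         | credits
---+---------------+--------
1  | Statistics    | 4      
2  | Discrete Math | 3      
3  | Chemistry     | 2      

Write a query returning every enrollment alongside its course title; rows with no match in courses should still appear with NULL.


LEFT JOIN keeps every row from enrollments (the left table); where course_id has no match in courses, the course columns become NULL. Walk through each enrollment:
  - enrollment 1 (Aaron): course_id=1 -> matches Statistics
  - enrollment 2 (Dave): course_id=3 -> matches Chemistry
  - enrollment 3 (Fiona): course_id=3 -> matches Chemistry
  - enrollment 4 (Alice): course_id=NULL, no match -> kept with NULL
All 4 rows appear; 1 has NULL course.

SQL:
SELECT a.student, b.title AS course
FROM enrollments a
LEFT JOIN courses b ON a.course_id = b.id

Result:
student | course    
--------+-----------
Aaron   | Statistics
Dave    | Chemistry 
Fiona   | Chemistry 
Alice   | NULL      


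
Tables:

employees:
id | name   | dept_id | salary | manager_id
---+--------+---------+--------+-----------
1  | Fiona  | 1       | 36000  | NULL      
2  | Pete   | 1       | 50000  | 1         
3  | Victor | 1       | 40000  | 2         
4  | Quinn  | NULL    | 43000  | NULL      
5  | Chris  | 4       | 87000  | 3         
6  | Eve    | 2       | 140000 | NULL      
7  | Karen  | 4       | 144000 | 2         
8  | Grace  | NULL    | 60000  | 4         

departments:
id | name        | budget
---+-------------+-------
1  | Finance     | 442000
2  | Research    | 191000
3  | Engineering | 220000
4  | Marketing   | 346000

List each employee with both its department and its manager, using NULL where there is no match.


Two LEFT JOINs from the same base table employees: one to departments via dept_id, one to employees itself via manager_id. Both are LEFT so every employee is preserved.
Match against departments:
  - employee 1 (Fiona): dept_id=1 -> matches Finance
  - employee 2 (Pete): dept_id=1 -> matches Finance
  - employee 3 (Victor): dept_id=1 -> matches Finance
  - employee 4 (Quinn): dept_id=NULL, no match -> kept with NULL
  - employee 5 (Chris): dept_id=4 -> matches Marketing
  - employee 6 (Eve): dept_id=2 -> matches Research
  - employee 7 (Karen): dept_id=4 -> matches Marketing
  - employee 8 (Grace): dept_id=NULL, no match -> kept with NULL
Match against employees (self):
  - employee 1 (Fiona): manager_id=NULL -> NULL
  - employee 2 (Pete): manager_id=1 -> Fiona
  - employee 3 (Victor): manager_id=2 -> Pete
  - employee 4 (Quinn): manager_id=NULL -> NULL
  - employee 5 (Chris): manager_id=3 -> Victor
  - employee 6 (Eve): manager_id=NULL -> NULL
  - employee 7 (Karen): manager_id=2 -> Pete
  - employee 8 (Grace): manager_id=4 -> Quinn

SQL:
SELECT a.name, b.name AS department, c.name AS manager
FROM employees a
LEFT JOIN departments b ON a.dept_id = b.id
LEFT JOIN employees c ON a.manager_id = c.id

Result:
name   | department | manager
-------+------------+--------
Fiona  | Finance    | NULL   
Pete   | Finance    | Fiona  
Victor | Finance    | Pete   
Quinn  | NULL       | NULL   
Chris  | Marketing  | Victor 
Eve    | Research   | NULL   
Karen  | Marketing  | Pete   
Grace  | NULL       | Quinn  


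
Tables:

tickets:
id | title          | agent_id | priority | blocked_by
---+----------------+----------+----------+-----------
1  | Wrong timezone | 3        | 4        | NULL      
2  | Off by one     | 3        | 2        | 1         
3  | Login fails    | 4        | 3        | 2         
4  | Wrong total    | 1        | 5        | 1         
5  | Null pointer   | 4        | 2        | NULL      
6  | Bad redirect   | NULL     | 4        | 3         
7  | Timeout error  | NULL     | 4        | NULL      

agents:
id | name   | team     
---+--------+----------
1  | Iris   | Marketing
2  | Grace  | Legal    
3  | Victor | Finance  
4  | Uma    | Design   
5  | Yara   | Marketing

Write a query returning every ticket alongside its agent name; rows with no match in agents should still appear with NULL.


LEFT JOIN keeps every row from tickets (the left table); where agent_id has no match in agents, the agent columns become NULL. Walk through each ticket:
  - ticket 1 (Wrong timezone): agent_id=3 -> matches Victor
  - ticket 2 (Off by one): agent_id=3 -> matches Victor
  - ticket 3 (Login fails): agent_id=4 -> matches Uma
  - ticket 4 (Wrong total): agent_id=1 -> matches Iris
  - ticket 5 (Null pointer): agent_id=4 -> matches Uma
  - ticket 6 (Bad redirect): agent_id=NULL, no match -> kept with NULL
  - ticket 7 (Timeout error): agent_id=NULL, no match -> kept with NULL
All 7 rows appear; 2 have NULL agent.

SQL:
SELECT a.title, b.name AS agent
FROM tickets a
LEFT JOIN agents b ON a.agent_id = b.id

Result:
title          | agent 
---------------+-------
Wrong timezone | Victor
Off by one     | Victor
Login fails    | Uma   
Wrong total    | Iris  
Null pointer   | Uma   
Bad redirect   | NULL  
Timeout error  | NULL  


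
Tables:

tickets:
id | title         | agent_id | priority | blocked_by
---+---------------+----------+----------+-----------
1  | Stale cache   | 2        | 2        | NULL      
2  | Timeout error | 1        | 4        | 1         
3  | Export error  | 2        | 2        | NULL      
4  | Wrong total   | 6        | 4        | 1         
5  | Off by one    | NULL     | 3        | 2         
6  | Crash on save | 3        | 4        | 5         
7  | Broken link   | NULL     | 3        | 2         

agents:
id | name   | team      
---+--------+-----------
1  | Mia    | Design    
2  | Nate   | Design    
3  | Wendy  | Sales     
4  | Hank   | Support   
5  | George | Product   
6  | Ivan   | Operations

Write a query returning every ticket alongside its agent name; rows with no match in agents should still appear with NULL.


LEFT JOIN keeps every row from tickets (the left table); where agent_id has no match in agents, the agent columns become NULL. Walk through each ticket:
  - ticket 1 (Stale cache): agent_id=2 -> matches Nate
  - ticket 2 (Timeout error): agent_id=1 -> matches Mia
  - ticket 3 (Export error): agent_id=2 -> matches Nate
  - ticket 4 (Wrong total): agent_id=6 -> matches Ivan
  - ticket 5 (Off by one): agent_id=NULL, no match -> kept with NULL
  - ticket 6 (Crash on save): agent_id=3 -> matches Wendy
  - ticket 7 (Broken link): agent_id=NULL, no match -> kept with NULL
All 7 rows appear; 2 have NULL agent.

SQL:
SELECT a.title, b.name AS agent
FROM tickets a
LEFT JOIN agents b ON a.agent_id = b.id

Result:
title         | agent
--------------+------
Stale cache   | Nate 
Timeout error | Mia  
Export error  | Nate 
Wrong total   | Ivan 
Off by one    | NULL 
Crash on save | Wendy
Broken link   | NULL 


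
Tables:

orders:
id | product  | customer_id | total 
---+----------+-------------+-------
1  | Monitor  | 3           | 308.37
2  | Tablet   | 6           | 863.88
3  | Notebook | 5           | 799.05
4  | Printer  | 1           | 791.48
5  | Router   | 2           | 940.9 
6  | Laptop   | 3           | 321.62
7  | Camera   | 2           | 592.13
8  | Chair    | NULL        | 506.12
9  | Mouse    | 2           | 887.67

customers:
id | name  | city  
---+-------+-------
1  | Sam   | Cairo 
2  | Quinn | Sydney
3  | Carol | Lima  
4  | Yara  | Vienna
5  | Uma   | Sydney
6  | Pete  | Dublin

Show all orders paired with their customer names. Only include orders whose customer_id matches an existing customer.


INNER JOIN keeps only orders rows whose customer_id matches an id in customers. Walk through each order:
  - order 1 (Monitor): customer_id=3 -> matches Carol
  - order 2 (Tablet): customer_id=6 -> matches Pete
  - order 3 (Notebook): customer_id=5 -> matches Uma
  - order 4 (Printer): customer_id=1 -> matches Sam
  - order 5 (Router): customer_id=2 -> matches Quinn
  - order 6 (Laptop): customer_id=3 -> matches Carol
  - order 7 (Camera): customer_id=2 -> matches Quinn
  - order 8 (Chair): customer_id=NULL, no match -> dropped
  - order 9 (Mouse): customer_id=2 -> matches Quinn
So 1 of 9 rows is dropped.

SQL:
SELECT a.product, b.name AS customer
FROM orders a
INNER JOIN customers b ON a.customer_id = b.id

Result:
product  | customer
---------+---------
Monitor  | Carol   
Tablet   | Pete    
Notebook | Uma     
Printer  | Sam     
Router   | Quinn   
Laptop   | Carol   
Camera   | Quinn   
Mouse    | Quinn   


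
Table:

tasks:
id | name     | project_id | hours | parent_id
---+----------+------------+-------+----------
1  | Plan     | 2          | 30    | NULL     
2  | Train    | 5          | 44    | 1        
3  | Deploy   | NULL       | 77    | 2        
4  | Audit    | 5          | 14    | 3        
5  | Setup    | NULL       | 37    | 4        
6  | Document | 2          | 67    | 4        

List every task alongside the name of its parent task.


This is a self-join: tasks is joined to a second copy of itself, matching each row's parent_id to another row's id. Use LEFT JOIN so rows with parent_id=NULL are kept.
  - task 1 (Plan): parent_id=NULL -> NULL
  - task 2 (Train): parent_id=1 -> Plan
  - task 3 (Deploy): parent_id=2 -> Train
  - task 4 (Audit): parent_id=3 -> Deploy
  - task 5 (Setup): parent_id=4 -> Audit
  - task 6 (Document): parent_id=4 -> Audit

SQL:
SELECT a.name AS item, b.name AS parent
FROM tasks a
LEFT JOIN tasks b ON a.parent_id = b.id

Result:
item     | parent
---------+-------
Plan     | NULL  
Train    | Plan  
Deploy   | Train 
Audit    | Deploy
Setup    | Audit 
Document | Audit 


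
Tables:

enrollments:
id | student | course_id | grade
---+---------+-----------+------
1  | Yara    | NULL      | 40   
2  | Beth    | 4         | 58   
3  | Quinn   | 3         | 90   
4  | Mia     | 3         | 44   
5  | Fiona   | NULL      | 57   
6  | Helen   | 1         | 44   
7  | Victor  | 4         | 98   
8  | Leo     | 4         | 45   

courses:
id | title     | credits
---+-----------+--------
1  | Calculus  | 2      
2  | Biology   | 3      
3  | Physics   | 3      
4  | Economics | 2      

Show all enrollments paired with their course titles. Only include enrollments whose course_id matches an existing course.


INNER JOIN keeps only enrollments rows whose course_id matches an id in courses. Walk through each enrollment:
  - enrollment 1 (Yara): course_id=NULL, no match -> dropped
  - enrollment 2 (Beth): course_id=4 -> matches Economics
  - enrollment 3 (Quinn): course_id=3 -> matches Physics
  - enrollment 4 (Mia): course_id=3 -> matches Physics
  - enrollment 5 (Fiona): course_id=NULL, no match -> dropped
  - enrollment 6 (Helen): course_id=1 -> matches Calculus
  - enrollment 7 (Victor): course_id=4 -> matches Economics
  - enrollment 8 (Leo): course_id=4 -> matches Economics
So 2 of 8 rows are dropped.

SQL:
SELECT a.student, b.title AS course
FROM enrollments a
INNER JOIN courses b ON a.course_id = b.id

Result:
student | course   
--------+----------
Beth    | Economics
Quinn   | Physics  
Mia     | Physics  
Helen   | Calculus 
Victor  | Economics
Leo     | Economics


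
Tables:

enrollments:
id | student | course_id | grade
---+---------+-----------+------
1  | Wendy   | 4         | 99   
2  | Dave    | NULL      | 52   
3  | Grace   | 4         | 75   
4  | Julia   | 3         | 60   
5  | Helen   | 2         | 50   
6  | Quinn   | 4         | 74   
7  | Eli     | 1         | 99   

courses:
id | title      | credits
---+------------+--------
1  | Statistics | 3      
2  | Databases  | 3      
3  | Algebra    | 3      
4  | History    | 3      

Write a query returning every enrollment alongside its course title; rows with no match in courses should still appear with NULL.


LEFT JOIN keeps every row from enrollments (the left table); where course_id has no match in courses, the course columns become NULL. Walk through each enrollment:
  - enrollment 1 (Wendy): course_id=4 -> matches History
  - enrollment 2 (Dave): course_id=NULL, no match -> kept with NULL
  - enrollment 3 (Grace): course_id=4 -> matches History
  - enrollment 4 (Julia): course_id=3 -> matches Algebra
  - enrollment 5 (Helen): course_id=2 -> matches Databases
  - enrollment 6 (Quinn): course_id=4 -> matches History
  - enrollment 7 (Eli): course_id=1 -> matches Statistics
All 7 rows appear; 1 has NULL course.

SQL:
SELECT a.student, b.title AS course
FROM enrollments a
LEFT JOIN courses b ON a.course_id = b.id

Result:
student | course    
--------+-----------
Wendy   | History   
Dave    | NULL      
Grace   | History   
Julia   | Algebra   
Helen   | Databases 
Quinn   | History   
Eli     | Statistics


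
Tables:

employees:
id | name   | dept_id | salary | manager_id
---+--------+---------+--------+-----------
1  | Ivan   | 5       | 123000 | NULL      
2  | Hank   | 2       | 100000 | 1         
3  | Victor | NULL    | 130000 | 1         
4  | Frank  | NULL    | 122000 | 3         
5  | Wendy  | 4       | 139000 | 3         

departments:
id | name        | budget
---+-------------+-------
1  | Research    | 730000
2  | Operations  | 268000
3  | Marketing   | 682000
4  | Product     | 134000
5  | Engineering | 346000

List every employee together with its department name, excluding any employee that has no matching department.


INNER JOIN keeps only employees rows whose dept_id matches an id in departments. Walk through each employee:
  - employee 1 (Ivan): dept_id=5 -> matches Engineering
  - employee 2 (Hank): dept_id=2 -> matches Operations
  - employee 3 (Victor): dept_id=NULL, no match -> dropped
  - employee 4 (Frank): dept_id=NULL, no match -> dropped
  - employee 5 (Wendy): dept_id=4 -> matches Product
So 2 of 5 rows are dropped.

SQL:
SELECT a.name, b.name AS department
FROM employees a
INNER JOIN departments b ON a.dept_id = b.id

Result:
name  | department 
------+------------
Ivan  | Engineering
Hank  | Operations 
Wendy | Product    


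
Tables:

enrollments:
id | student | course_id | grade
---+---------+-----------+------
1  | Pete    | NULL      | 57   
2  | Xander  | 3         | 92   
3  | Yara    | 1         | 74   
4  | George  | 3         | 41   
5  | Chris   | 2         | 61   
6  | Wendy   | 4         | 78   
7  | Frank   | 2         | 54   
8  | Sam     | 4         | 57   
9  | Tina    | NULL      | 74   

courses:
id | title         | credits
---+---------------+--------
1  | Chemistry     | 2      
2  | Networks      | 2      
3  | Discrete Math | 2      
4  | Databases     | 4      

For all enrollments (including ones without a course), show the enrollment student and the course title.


LEFT JOIN keeps every row from enrollments (the left table); where course_id has no match in courses, the course columns become NULL. Walk through each enrollment:
  - enrollment 1 (Pete): course_id=NULL, no match -> kept with NULL
  - enrollment 2 (Xander): course_id=3 -> matches Discrete Math
  - enrollment 3 (Yara): course_id=1 -> matches Chemistry
  - enrollment 4 (George): course_id=3 -> matches Discrete Math
  - enrollment 5 (Chris): course_id=2 -> matches Networks
  - enrollment 6 (Wendy): course_id=4 -> matches Databases
  - enrollment 7 (Frank): course_id=2 -> matches Networks
  - enrollment 8 (Sam): course_id=4 -> matches Databases
  - enrollment 9 (Tina): course_id=NULL, no match -> kept with NULL
All 9 rows appear; 2 have NULL course.

SQL:
SELECT a.student, b.title AS course
FROM enrollments a
LEFT JOIN courses b ON a.course_id = b.id

Result:
student | course       
--------+--------------
Pete    | NULL         
Xander  | Discrete Math
Yara    | Chemistry    
George  | Discrete Math
Chris   | Networks     
Wendy   | Databases    
Frank   | Networks     
Sam     | Databases    
Tina    | NULL         


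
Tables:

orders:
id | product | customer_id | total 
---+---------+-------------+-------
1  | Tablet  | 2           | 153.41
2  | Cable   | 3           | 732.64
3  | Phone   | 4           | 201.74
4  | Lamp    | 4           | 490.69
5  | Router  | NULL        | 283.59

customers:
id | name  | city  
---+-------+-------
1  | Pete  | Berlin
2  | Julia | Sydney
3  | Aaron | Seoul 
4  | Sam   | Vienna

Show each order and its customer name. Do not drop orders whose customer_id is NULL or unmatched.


LEFT JOIN keeps every row from orders (the left table); where customer_id has no match in customers, the customer columns become NULL. Walk through each order:
  - order 1 (Tablet): customer_id=2 -> matches Julia
  - order 2 (Cable): customer_id=3 -> matches Aaron
  - order 3 (Phone): customer_id=4 -> matches Sam
  - order 4 (Lamp): customer_id=4 -> matches Sam
  - order 5 (Router): customer_id=NULL, no match -> kept with NULL
All 5 rows appear; 1 has NULL customer.

SQL:
SELECT a.product, b.name AS customer
FROM orders a
LEFT JOIN customers b ON a.customer_id = b.id

Result:
product | customer
--------+---------
Tablet  | Julia   
Cable   | Aaron   
Phone   | Sam     
Lamp    | Sam     
Router  | NULL    


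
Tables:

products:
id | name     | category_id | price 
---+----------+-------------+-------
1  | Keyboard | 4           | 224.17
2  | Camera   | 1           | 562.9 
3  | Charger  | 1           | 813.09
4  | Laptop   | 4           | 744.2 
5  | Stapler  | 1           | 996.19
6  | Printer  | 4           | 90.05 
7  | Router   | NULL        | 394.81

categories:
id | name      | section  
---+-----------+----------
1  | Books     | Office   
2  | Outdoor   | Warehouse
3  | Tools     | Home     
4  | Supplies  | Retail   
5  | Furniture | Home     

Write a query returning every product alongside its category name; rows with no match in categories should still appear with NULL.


LEFT JOIN keeps every row from products (the left table); where category_id has no match in categories, the category columns become NULL. Walk through each product:
  - product 1 (Keyboard): category_id=4 -> matches Supplies
  - product 2 (Camera): category_id=1 -> matches Books
  - product 3 (Charger): category_id=1 -> matches Books
  - product 4 (Laptop): category_id=4 -> matches Supplies
  - product 5 (Stapler): category_id=1 -> matches Books
  - product 6 (Printer): category_id=4 -> matches Supplies
  - product 7 (Router): category_id=NULL, no match -> kept with NULL
All 7 rows appear; 1 has NULL category.

SQL:
SELECT a.name, b.name AS category
FROM products a
LEFT JOIN categories b ON a.category_id = b.id

Result:
name     | category
---------+---------
Keyboard | Supplies
Camera   | Books   
Charger  | Books   
Laptop   | Supplies
Stapler  | Books   
Printer  | Supplies
Router   | NULL    


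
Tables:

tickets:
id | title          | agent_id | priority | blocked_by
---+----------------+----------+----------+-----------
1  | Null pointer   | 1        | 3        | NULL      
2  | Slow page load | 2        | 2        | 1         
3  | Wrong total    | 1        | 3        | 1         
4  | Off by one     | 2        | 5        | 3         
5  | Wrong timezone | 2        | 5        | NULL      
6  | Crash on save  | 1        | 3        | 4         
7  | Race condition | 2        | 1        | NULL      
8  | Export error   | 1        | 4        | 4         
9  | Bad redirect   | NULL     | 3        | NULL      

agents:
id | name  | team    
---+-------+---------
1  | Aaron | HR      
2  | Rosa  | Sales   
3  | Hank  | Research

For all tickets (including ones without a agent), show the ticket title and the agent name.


LEFT JOIN keeps every row from tickets (the left table); where agent_id has no match in agents, the agent columns become NULL. Walk through each ticket:
  - ticket 1 (Null pointer): agent_id=1 -> matches Aaron
  - ticket 2 (Slow page load): agent_id=2 -> matches Rosa
  - ticket 3 (Wrong total): agent_id=1 -> matches Aaron
  - ticket 4 (Off by one): agent_id=2 -> matches Rosa
  - ticket 5 (Wrong timezone): agent_id=2 -> matches Rosa
  - ticket 6 (Crash on save): agent_id=1 -> matches Aaron
  - ticket 7 (Race condition): agent_id=2 -> matches Rosa
  - ticket 8 (Export error): agent_id=1 -> matches Aaron
  - ticket 9 (Bad redirect): agent_id=NULL, no match -> kept with NULL
All 9 rows appear; 1 has NULL agent.

SQL:
SELECT a.title, b.name AS agent
FROM tickets a
LEFT JOIN agents b ON a.agent_id = b.id

Result:
title          | agent
---------------+------
Null pointer   | Aaron
Slow page load | Rosa 
Wrong total    | Aaron
Off by one     | Rosa 
Wrong timezone | Rosa 
Crash on save  | Aaron
Race condition | Rosa 
Export error   | Aaron
Bad redirect   | NULL 


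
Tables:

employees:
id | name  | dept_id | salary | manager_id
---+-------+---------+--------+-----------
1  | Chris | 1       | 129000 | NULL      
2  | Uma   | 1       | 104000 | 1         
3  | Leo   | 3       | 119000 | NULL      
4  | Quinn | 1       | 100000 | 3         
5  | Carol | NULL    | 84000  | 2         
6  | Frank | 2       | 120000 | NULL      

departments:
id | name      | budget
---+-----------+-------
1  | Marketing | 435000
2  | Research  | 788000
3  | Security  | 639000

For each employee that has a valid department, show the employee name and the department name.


INNER JOIN keeps only employees rows whose dept_id matches an id in departments. Walk through each employee:
  - employee 1 (Chris): dept_id=1 -> matches Marketing
  - employee 2 (Uma): dept_id=1 -> matches Marketing
  - employee 3 (Leo): dept_id=3 -> matches Security
  - employee 4 (Quinn): dept_id=1 -> matches Marketing
  - employee 5 (Carol): dept_id=NULL, no match -> dropped
  - employee 6 (Frank): dept_id=2 -> matches Research
So 1 of 6 rows is dropped.

SQL:
SELECT a.name, b.name AS department
FROM employees a
INNER JOIN departments b ON a.dept_id = b.id

Result:
name  | department
------+-----------
Chris | Marketing 
Uma   | Marketing 
Leo   | Security  
Quinn | Marketing 
Frank | Research  


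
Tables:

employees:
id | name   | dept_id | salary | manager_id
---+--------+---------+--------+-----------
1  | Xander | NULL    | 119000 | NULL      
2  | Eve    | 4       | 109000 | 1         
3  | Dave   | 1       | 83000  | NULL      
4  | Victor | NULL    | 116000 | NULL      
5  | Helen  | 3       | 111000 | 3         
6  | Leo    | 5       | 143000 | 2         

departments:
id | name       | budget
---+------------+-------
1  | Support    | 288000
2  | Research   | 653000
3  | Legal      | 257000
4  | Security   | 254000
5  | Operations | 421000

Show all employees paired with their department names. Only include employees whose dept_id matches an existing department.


INNER JOIN keeps only employees rows whose dept_id matches an id in departments. Walk through each employee:
  - employee 1 (Xander): dept_id=NULL, no match -> dropped
  - employee 2 (Eve): dept_id=4 -> matches Security
  - employee 3 (Dave): dept_id=1 -> matches Support
  - employee 4 (Victor): dept_id=NULL, no match -> dropped
  - employee 5 (Helen): dept_id=3 -> matches Legal
  - employee 6 (Leo): dept_id=5 -> matches Operations
So 2 of 6 rows are dropped.

SQL:
SELECT a.name, b.name AS department
FROM employees a
INNER JOIN departments b ON a.dept_id = b.id

Result:
name  | department
------+-----------
Eve   | Security  
Dave  | Support   
Helen | Legal     
Leo   | Operations


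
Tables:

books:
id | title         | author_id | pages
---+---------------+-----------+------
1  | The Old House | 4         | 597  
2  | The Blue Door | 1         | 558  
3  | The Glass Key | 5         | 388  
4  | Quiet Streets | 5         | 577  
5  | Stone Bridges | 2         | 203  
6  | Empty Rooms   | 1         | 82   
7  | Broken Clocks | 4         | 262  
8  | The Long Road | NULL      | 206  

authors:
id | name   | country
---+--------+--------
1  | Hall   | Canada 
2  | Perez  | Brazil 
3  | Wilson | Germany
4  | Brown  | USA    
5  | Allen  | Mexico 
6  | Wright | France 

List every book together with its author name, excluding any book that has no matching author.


INNER JOIN keeps only books rows whose author_id matches an id in authors. Walk through each book:
  - book 1 (The Old House): author_id=4 -> matches Brown
  - book 2 (The Blue Door): author_id=1 -> matches Hall
  - book 3 (The Glass Key): author_id=5 -> matches Allen
  - book 4 (Quiet Streets): author_id=5 -> matches Allen
  - book 5 (Stone Bridges): author_id=2 -> matches Perez
  - book 6 (Empty Rooms): author_id=1 -> matches Hall
  - book 7 (Broken Clocks): author_id=4 -> matches Brown
  - book 8 (The Long Road): author_id=NULL, no match -> dropped
So 1 of 8 rows is dropped.

SQL:
SELECT a.title, b.name AS author
FROM books a
INNER JOIN authors b ON a.author_id = b.id

Result:
title         | author
--------------+-------
The Old House | Brown 
The Blue Door | Hall  
The Glass Key | Allen 
Quiet Streets | Allen 
Stone Bridges | Perez 
Empty Rooms   | Hall  
Broken Clocks | Brown 


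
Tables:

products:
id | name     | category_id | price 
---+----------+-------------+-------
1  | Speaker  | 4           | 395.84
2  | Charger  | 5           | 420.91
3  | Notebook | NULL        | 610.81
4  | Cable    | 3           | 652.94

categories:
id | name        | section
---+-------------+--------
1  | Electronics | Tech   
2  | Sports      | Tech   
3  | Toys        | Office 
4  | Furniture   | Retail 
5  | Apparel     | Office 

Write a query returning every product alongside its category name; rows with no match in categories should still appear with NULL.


LEFT JOIN keeps every row from products (the left table); where category_id has no match in categories, the category columns become NULL. Walk through each product:
  - product 1 (Speaker): category_id=4 -> matches Furniture
  - product 2 (Charger): category_id=5 -> matches Apparel
  - product 3 (Notebook): category_id=NULL, no match -> kept with NULL
  - product 4 (Cable): category_id=3 -> matches Toys
All 4 rows appear; 1 has NULL category.

SQL:
SELECT a.name, b.name AS category
FROM products a
LEFT JOIN categories b ON a.category_id = b.id

Result:
name     | category 
---------+----------
Speaker  | Furniture
Charger  | Apparel  
Notebook | NULL     
Cable    | Toys     


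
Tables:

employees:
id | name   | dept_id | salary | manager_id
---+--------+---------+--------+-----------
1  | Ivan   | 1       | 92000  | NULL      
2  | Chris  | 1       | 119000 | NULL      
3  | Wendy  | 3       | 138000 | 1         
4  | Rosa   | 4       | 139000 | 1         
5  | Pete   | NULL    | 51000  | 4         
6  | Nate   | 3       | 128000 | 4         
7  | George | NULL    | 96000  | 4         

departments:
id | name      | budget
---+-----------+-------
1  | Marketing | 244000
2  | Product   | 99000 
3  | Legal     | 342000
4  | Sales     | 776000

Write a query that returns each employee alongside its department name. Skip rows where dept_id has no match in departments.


INNER JOIN keeps only employees rows whose dept_id matches an id in departments. Walk through each employee:
  - employee 1 (Ivan): dept_id=1 -> matches Marketing
  - employee 2 (Chris): dept_id=1 -> matches Marketing
  - employee 3 (Wendy): dept_id=3 -> matches Legal
  - employee 4 (Rosa): dept_id=4 -> matches Sales
  - employee 5 (Pete): dept_id=NULL, no match -> dropped
  - employee 6 (Nate): dept_id=3 -> matches Legal
  - employee 7 (George): dept_id=NULL, no match -> dropped
So 2 of 7 rows are dropped.

SQL:
SELECT a.name, b.name AS department
FROM employees a
INNER JOIN departments b ON a.dept_id = b.id

Result:
name  | department
------+-----------
Ivan  | Marketing 
Chris | Marketing 
Wendy | Legal     
Rosa  | Sales     
Nate  | Legal     


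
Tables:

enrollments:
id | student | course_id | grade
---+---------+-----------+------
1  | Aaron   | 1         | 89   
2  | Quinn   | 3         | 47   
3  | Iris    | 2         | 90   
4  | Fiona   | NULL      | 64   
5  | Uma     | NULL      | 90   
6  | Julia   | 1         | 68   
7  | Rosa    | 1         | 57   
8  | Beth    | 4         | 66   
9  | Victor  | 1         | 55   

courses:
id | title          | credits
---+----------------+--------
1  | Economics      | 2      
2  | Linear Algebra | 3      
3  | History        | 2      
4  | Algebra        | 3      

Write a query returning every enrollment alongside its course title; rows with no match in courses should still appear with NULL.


LEFT JOIN keeps every row from enrollments (the left table); where course_id has no match in courses, the course columns become NULL. Walk through each enrollment:
  - enrollment 1 (Aaron): course_id=1 -> matches Economics
  - enrollment 2 (Quinn): course_id=3 -> matches History
  - enrollment 3 (Iris): course_id=2 -> matches Linear Algebra
  - enrollment 4 (Fiona): course_id=NULL, no match -> kept with NULL
  - enrollment 5 (Uma): course_id=NULL, no match -> kept with NULL
  - enrollment 6 (Julia): course_id=1 -> matches Economics
  - enrollment 7 (Rosa): course_id=1 -> matches Economics
  - enrollment 8 (Beth): course_id=4 -> matches Algebra
  - enrollment 9 (Victor): course_id=1 -> matches Economics
All 9 rows appear; 2 have NULL course.

SQL:
SELECT a.student, b.title AS course
FROM enrollments a
LEFT JOIN courses b ON a.course_id = b.id

Result:
student | course        
--------+---------------
Aaron   | Economics     
Quinn   | History       
Iris    | Linear Algebra
Fiona   | NULL          
Uma     | NULL          
Julia   | Economics     
Rosa    | Economics     
Beth    | Algebra       
Victor  | Economics     


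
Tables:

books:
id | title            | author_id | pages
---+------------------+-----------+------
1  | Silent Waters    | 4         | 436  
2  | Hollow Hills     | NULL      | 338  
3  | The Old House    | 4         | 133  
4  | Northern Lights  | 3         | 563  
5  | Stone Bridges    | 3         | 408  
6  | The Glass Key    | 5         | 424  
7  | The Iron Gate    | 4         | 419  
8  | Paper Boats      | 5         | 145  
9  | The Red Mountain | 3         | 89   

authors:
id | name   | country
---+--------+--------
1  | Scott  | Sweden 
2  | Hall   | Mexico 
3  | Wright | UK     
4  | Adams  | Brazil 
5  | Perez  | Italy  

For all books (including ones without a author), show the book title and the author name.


LEFT JOIN keeps every row from books (the left table); where author_id has no match in authors, the author columns become NULL. Walk through each book:
  - book 1 (Silent Waters): author_id=4 -> matches Adams
  - book 2 (Hollow Hills): author_id=NULL, no match -> kept with NULL
  - book 3 (The Old House): author_id=4 -> matches Adams
  - book 4 (Northern Lights): author_id=3 -> matches Wright
  - book 5 (Stone Bridges): author_id=3 -> matches Wright
  - book 6 (The Glass Key): author_id=5 -> matches Perez
  - book 7 (The Iron Gate): author_id=4 -> matches Adams
  - book 8 (Paper Boats): author_id=5 -> matches Perez
  - book 9 (The Red Mountain): author_id=3 -> matches Wright
All 9 rows appear; 1 has NULL author.

SQL:
SELECT a.title, b.name AS author
FROM books a
LEFT JOIN authors b ON a.author_id = b.id

Result:
title            | author
-----------------+-------
Silent Waters    | Adams 
Hollow Hills     | NULL  
The Old House    | Adams 
Northern Lights  | Wright
Stone Bridges    | Wright
The Glass Key    | Perez 
The Iron Gate    | Adams 
Paper Boats      | Perez 
The Red Mountain | Wright


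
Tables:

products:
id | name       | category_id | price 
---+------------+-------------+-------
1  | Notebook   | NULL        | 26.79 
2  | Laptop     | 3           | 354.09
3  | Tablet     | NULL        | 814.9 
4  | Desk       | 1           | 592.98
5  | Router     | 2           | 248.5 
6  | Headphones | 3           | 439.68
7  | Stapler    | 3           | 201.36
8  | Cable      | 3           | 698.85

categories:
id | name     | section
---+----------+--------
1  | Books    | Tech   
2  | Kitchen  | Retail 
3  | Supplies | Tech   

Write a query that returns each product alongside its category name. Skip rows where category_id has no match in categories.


INNER JOIN keeps only products rows whose category_id matches an id in categories. Walk through each product:
  - product 1 (Notebook): category_id=NULL, no match -> dropped
  - product 2 (Laptop): category_id=3 -> matches Supplies
  - product 3 (Tablet): category_id=NULL, no match -> dropped
  - product 4 (Desk): category_id=1 -> matches Books
  - product 5 (Router): category_id=2 -> matches Kitchen
  - product 6 (Headphones): category_id=3 -> matches Supplies
  - product 7 (Stapler): category_id=3 -> matches Supplies
  - product 8 (Cable): category_id=3 -> matches Supplies
So 2 of 8 rows are dropped.

SQL:
SELECT a.name, b.name AS category
FROM products a
INNER JOIN categories b ON a.category_id = b.id

Result:
name       | category
-----------+---------
Laptop     | Supplies
Desk       | Books   
Router     | Kitchen 
Headphones | Supplies
Stapler    | Supplies
Cable      | Supplies


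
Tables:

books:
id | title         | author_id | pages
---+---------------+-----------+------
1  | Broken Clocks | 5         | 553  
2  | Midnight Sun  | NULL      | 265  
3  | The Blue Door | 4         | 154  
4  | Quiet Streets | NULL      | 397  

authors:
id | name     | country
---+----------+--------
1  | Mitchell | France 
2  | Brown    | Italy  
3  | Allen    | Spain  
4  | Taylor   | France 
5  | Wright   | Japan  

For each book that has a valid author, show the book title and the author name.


INNER JOIN keeps only books rows whose author_id matches an id in authors. Walk through each book:
  - book 1 (Broken Clocks): author_id=5 -> matches Wright
  - book 2 (Midnight Sun): author_id=NULL, no match -> dropped
  - book 3 (The Blue Door): author_id=4 -> matches Taylor
  - book 4 (Quiet Streets): author_id=NULL, no match -> dropped
So 2 of 4 rows are dropped.

SQL:
SELECT a.title, b.name AS author
FROM books a
INNER JOIN authors b ON a.author_id = b.id

Result:
title         | author
--------------+-------
Broken Clocks | Wright
The Blue Door | Taylor


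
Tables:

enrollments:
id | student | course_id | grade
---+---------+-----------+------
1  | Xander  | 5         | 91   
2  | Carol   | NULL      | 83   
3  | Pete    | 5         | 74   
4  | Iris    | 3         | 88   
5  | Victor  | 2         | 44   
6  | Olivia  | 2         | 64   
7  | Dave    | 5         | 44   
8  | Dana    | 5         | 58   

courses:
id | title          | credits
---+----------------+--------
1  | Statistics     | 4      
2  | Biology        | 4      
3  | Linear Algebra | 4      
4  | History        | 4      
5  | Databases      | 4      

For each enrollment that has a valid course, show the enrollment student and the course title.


INNER JOIN keeps only enrollments rows whose course_id matches an id in courses. Walk through each enrollment:
  - enrollment 1 (Xander): course_id=5 -> matches Databases
  - enrollment 2 (Carol): course_id=NULL, no match -> dropped
  - enrollment 3 (Pete): course_id=5 -> matches Databases
  - enrollment 4 (Iris): course_id=3 -> matches Linear Algebra
  - enrollment 5 (Victor): course_id=2 -> matches Biology
  - enrollment 6 (Olivia): course_id=2 -> matches Biology
  - enrollment 7 (Dave): course_id=5 -> matches Databases
  - enrollment 8 (Dana): course_id=5 -> matches Databases
So 1 of 8 rows is dropped.

SQL:
SELECT a.student, b.title AS course
FROM enrollments a
INNER JOIN courses b ON a.course_id = b.id

Result:
student | course        
--------+---------------
Xander  | Databases     
Pete    | Databases     
Iris    | Linear Algebra
Victor  | Biology       
Olivia  | Biology       
Dave    | Databases     
Dana    | Databases     


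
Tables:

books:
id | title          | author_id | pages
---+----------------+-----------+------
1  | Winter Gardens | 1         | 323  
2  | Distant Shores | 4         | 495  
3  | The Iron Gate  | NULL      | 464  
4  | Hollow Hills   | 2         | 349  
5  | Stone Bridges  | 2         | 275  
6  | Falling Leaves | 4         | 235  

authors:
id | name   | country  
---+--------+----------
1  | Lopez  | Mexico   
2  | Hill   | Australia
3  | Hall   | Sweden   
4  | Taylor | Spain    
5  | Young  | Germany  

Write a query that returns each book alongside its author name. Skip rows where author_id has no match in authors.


INNER JOIN keeps only books rows whose author_id matches an id in authors. Walk through each book:
  - book 1 (Winter Gardens): author_id=1 -> matches Lopez
  - book 2 (Distant Shores): author_id=4 -> matches Taylor
  - book 3 (The Iron Gate): author_id=NULL, no match -> dropped
  - book 4 (Hollow Hills): author_id=2 -> matches Hill
  - book 5 (Stone Bridges): author_id=2 -> matches Hill
  - book 6 (Falling Leaves): author_id=4 -> matches Taylor
So 1 of 6 rows is dropped.

SQL:
SELECT a.title, b.name AS author
FROM books a
INNER JOIN authors b ON a.author_id = b.id

Result:
title          | author
---------------+-------
Winter Gardens | Lopez 
Distant Shores | Taylor
Hollow Hills   | Hill  
Stone Bridges  | Hill  
Falling Leaves | Taylor


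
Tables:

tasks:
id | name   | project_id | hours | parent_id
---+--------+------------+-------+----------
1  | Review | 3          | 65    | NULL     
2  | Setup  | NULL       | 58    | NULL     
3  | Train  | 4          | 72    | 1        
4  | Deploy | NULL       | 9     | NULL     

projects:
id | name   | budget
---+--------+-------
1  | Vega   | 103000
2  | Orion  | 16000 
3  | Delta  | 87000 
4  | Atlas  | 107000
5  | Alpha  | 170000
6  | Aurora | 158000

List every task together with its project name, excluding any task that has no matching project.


INNER JOIN keeps only tasks rows whose project_id matches an id in projects. Walk through each task:
  - task 1 (Review): project_id=3 -> matches Delta
  - task 2 (Setup): project_id=NULL, no match -> dropped
  - task 3 (Train): project_id=4 -> matches Atlas
  - task 4 (Deploy): project_id=NULL, no match -> dropped
So 2 of 4 rows are dropped.

SQL:
SELECT a.name, b.name AS project
FROM tasks a
INNER JOIN projects b ON a.project_id = b.id

Result:
name   | project
-------+--------
Review | Delta  
Train  | Atlas  


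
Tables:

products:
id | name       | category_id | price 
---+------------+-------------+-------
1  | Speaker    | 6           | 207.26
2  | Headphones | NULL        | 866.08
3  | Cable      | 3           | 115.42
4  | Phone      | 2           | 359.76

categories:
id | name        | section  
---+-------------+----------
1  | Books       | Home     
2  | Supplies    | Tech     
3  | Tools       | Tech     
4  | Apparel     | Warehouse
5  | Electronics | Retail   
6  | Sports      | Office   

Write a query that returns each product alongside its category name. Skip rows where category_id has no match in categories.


INNER JOIN keeps only products rows whose category_id matches an id in categories. Walk through each product:
  - product 1 (Speaker): category_id=6 -> matches Sports
  - product 2 (Headphones): category_id=NULL, no match -> dropped
  - product 3 (Cable): category_id=3 -> matches Tools
  - product 4 (Phone): category_id=2 -> matches Supplies
So 1 of 4 rows is dropped.

SQL:
SELECT a.name, b.name AS category
FROM products a
INNER JOIN categories b ON a.category_id = b.id

Result:
name    | category
--------+---------
Speaker | Sports  
Cable   | Tools   
Phone   | Supplies
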